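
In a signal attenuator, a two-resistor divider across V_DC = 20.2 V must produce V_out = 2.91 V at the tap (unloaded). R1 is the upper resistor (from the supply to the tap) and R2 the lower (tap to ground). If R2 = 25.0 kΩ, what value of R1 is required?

R1 ≈ 149 kΩ

Required fraction k = V_out/V_DC = 0.1441.
Rearranging, R1 = R2·(1−k)/k = 25.0 × 5.942 = 148.5 kΩ.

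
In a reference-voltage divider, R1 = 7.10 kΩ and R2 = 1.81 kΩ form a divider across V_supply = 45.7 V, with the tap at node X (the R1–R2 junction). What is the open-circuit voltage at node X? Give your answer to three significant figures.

V_th ≈ 9.28 V

V_th is the unloaded tap voltage: V_supply · R2/(R1+R2) = 45.7 × 0.2031 = 9.284 V.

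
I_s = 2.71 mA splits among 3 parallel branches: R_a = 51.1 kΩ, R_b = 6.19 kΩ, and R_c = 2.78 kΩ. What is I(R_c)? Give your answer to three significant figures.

I ≈ 1.80 mA

ΣG = 1/51.1 + 1/6.19 + 1/2.78 = 0.5408.
R_c takes the fraction G_k/ΣG = 0.3597/0.5408 = 0.6651, so I = 2.71 × 0.6651 = 1.802 mA.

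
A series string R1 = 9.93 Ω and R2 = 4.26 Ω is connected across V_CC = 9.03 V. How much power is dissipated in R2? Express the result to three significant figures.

Series current I = V_CC/ΣR = 9.03/14.19 = 0.6364 A.
V(R2) = I·R = 2.711 V; P = V·I = 2.711 × 0.6364 = 1.725 W.

P ≈ 1.73 W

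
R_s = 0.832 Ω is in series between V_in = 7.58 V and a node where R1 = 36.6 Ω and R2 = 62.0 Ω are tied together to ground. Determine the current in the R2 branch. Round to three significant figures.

I ≈ 0.118 A

Parallel bank: R_p = 1/(1/36.6 + 1/62.0) = 23.01 Ω.
Node voltage V_A = V_in · R_p/(R_s + R_p) = 7.58 × 0.9651 = 7.316 V.
Branch current I = V_A/R2 = 7.316/62.0 = 0.1180 A.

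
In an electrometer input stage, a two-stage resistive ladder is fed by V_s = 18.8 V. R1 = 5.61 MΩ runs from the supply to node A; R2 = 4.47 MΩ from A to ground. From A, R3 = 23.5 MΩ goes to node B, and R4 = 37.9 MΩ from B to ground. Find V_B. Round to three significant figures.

V_B ≈ 4.95 V

The second stage (R3 + R4 = 61.40 MΩ) loads node A in parallel with R2.
Effective lower resistance at A: R2 ‖ 61.40 = 4.167 MΩ.
So V_A = 18.8 × 0.4262 = 8.012 V.
Then the unloaded second divider: V_B = V_A × R4/(R3+R4) = 8.012 × 0.6173 = 4.946 V.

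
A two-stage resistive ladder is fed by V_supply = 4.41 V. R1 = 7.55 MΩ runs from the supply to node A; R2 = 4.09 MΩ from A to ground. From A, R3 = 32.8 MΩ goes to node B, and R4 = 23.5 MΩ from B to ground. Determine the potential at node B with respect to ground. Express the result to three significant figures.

The second stage (R3 + R4 = 56.30 MΩ) loads node A in parallel with R2.
R2 ‖ (R3+R4) = 3.813 MΩ.
V_A = 4.41 × 3.813/(7.55 + 3.813) = 1.480 V.
V_B = V_A × 0.4174 = 0.6177 V.

V_B ≈ 0.618 V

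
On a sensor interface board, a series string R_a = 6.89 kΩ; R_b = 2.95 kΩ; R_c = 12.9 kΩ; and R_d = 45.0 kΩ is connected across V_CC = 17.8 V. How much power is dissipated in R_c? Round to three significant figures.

P ≈ 0.891 mW

Series current I = V_CC/ΣR = 17.8/67.74 = 0.2628 mA.
P = I²R = 0.06905 × 12.9 = 0.8907 mW.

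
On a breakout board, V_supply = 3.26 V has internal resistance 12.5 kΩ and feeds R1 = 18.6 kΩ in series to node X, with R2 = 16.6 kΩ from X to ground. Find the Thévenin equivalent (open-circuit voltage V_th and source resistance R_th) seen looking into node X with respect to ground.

R1' = 12.5 + 18.6 = 31.10 kΩ (source resistance + R1).
With X open, the divider is unloaded: V_th = 3.26 × 16.6/47.70 = 1.135 V.
Looking into X with the source shorted: R_th = R1'·R2/(R1'+R2) = 31.10 × 16.6/47.70 = 10.82 kΩ.

V_th ≈ 1.13 V, R_th ≈ 10.8 kΩ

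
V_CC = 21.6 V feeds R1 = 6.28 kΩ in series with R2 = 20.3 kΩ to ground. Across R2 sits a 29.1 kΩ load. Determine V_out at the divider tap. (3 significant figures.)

V_out ≈ 14.2 V

R2 ‖ R_L = (20.3 × 29.1)/(20.3 + 29.1) = 11.96 kΩ.
Voltage divider with the loaded lower leg: V_out = 21.6 × 11.96/(6.28 + 11.96) = 21.6 × 0.6557 = 14.16 V.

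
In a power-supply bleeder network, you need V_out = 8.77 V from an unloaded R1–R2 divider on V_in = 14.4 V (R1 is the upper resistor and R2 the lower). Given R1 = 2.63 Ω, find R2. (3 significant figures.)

Required fraction k = V_out/V_in = 0.6090.
R2 = R1 · 0.6090/(1 − 0.6090) = 4.097 Ω.

R2 ≈ 4.10 Ω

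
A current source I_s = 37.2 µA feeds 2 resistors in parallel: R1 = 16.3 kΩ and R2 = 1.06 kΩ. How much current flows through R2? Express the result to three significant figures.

I ≈ 34.9 µA

For two parallel branches, I_k = I_s · (other R)/(sum of R).
So I = 37.2 × 16.3/17.36 = 34.93 µA.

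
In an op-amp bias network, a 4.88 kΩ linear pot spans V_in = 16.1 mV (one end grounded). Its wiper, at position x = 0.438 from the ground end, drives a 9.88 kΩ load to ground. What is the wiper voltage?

The pot divides into 2.743 kΩ above the wiper and 2.137 kΩ below.
(x·R_p) ‖ R_L = 1.757 kΩ.
Then V_out = V_in · 1.757/(2.743 + 1.757) = 6.287 mV.

V_out ≈ 6.29 mV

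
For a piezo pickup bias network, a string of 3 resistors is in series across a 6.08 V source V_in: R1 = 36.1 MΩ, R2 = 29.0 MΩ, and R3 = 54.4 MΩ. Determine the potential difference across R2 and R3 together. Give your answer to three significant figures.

Total series resistance ΣR = 36.1 + 29.0 + 54.4 = 119.5 MΩ.
R_{R2..R3} = 29.0 + 54.4 = 83.40 MΩ.
Voltage divider: V = V_in · (83.40 / 119.5) = 6.08 × 0.6979 = 4.243 V.

V ≈ 4.24 V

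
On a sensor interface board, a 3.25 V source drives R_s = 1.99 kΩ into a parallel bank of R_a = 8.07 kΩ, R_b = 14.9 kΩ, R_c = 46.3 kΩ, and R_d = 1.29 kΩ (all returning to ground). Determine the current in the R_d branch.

I ≈ 0.849 mA

Combine the parallel branches: R_p = (1/8.07 + 1/14.9 + 1/46.3 + 1/1.29)⁻¹ = 1.012 kΩ.
V_A by voltage divider: V_A = 3.25 × 1.012/(1.99 + 1.012) = 1.096 V.
Branch current I = V_A/R_d = 1.096/1.29 = 0.8495 mA.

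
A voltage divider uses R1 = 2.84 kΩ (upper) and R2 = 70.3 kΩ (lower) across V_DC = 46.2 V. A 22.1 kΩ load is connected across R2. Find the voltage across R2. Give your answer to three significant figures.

First combine the lower leg with the load: R2 ‖ R_L = 16.81 kΩ.
Now apply the divider: V_out = 46.2 × 0.8555 = 39.52 V.

V_out ≈ 39.5 V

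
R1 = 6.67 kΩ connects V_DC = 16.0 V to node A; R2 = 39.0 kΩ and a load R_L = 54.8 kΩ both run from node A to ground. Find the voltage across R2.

R2 ‖ R_L = (39.0 × 54.8)/(39.0 + 54.8) = 22.78 kΩ.
Then V_out = V_DC · R2'/(R1 + R2') = 16.0 × 22.78/29.45 = 12.38 V.
(Unloaded it would be 13.7 V; the load pulls it down.)

V_out ≈ 12.4 V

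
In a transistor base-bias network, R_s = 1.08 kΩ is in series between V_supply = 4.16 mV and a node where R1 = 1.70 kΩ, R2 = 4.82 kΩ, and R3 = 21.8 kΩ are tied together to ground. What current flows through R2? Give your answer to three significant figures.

I ≈ 0.452 µA

Combine the parallel branches: R_p = (1/1.70 + 1/4.82 + 1/21.8)⁻¹ = 1.188 kΩ.
Node voltage V_A = V_supply · R_p/(R_s + R_p) = 4.16 × 0.5239 = 2.179 mV.
Branch current I = V_A/R2 = 2.179/4.82 = 0.4521 µA.
(Check via current divider: I_total = 1.834 µA; share G_k/ΣG = 0.2465 → same result.)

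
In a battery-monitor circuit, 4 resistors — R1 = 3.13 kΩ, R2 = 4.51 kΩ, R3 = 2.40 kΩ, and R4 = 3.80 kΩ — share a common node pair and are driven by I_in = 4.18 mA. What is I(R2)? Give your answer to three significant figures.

I ≈ 0.759 mA

Total conductance ΣG = 1/3.13 + 1/4.51 + 1/2.40 + 1/3.80 = 1.221 (units of 1/kΩ).
Current divider: I(R2) = I_in · G_k/ΣG = 4.18 × (0.2217/1.221) = 4.18 × 0.1816 = 0.7590 mA.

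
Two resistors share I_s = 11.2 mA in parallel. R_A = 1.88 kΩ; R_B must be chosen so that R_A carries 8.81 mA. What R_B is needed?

R_B ≈ 6.93 kΩ

In a two-way split, I_A/I_s = R_B/(R_A + R_B).
With f = 0.7866, R_B = R_A · f/(1−f) = 1.88 × 3.686 = 6.930 kΩ.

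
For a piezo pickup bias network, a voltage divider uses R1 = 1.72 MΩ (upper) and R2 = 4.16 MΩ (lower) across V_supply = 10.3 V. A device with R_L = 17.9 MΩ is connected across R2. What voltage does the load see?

V_out ≈ 6.82 V

The load sits in parallel with R2, giving an effective lower resistance R2' = R2·R_L/(R2+R_L) = 3.376 MΩ.
Then V_out = V_supply · R2'/(R1 + R2') = 10.3 × 3.376/5.096 = 6.823 V.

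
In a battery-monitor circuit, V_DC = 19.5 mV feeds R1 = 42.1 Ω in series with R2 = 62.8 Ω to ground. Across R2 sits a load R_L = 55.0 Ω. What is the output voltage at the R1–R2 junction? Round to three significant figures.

V_out ≈ 8.01 mV

First combine the lower leg with the load: R2 ‖ R_L = 29.32 Ω.
Now apply the divider: V_out = 19.5 × 0.4105 = 8.005 mV.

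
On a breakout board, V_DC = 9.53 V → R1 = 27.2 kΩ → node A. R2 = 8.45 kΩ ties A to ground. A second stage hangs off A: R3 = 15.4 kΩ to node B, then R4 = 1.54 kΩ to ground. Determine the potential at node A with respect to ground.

The second stage (R3 + R4 = 16.94 kΩ) loads node A in parallel with R2.
R2 ‖ (R3+R4) = 5.638 kΩ.
So V_A = 9.53 × 0.1717 = 1.636 V.

V_A ≈ 1.64 V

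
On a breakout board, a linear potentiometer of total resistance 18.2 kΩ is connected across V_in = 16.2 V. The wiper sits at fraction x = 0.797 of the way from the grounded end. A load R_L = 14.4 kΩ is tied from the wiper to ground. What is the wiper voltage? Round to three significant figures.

Lower segment x·R_p = 14.51 kΩ; upper segment (1−x)·R_p = 3.695 kΩ.
R_L loads the lower segment: effective lower R = 7.226 kΩ.
Then V_out = V_in · 7.226/(3.695 + 7.226) = 10.72 V.

V_out ≈ 10.7 V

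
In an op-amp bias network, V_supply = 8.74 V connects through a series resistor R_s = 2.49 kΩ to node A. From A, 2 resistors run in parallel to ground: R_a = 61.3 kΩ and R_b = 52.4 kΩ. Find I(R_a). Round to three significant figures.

I ≈ 0.131 mA

Combine the parallel branches: R_p = (1/61.3 + 1/52.4)⁻¹ = 28.25 kΩ.
V_A = 8.74 × 28.25/30.74 = 8.032 V.
Branch current I = V_A/R_a = 8.032/61.3 = 0.1310 mA.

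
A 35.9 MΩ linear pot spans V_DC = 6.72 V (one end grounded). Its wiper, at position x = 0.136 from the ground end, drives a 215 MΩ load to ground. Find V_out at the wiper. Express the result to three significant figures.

V_out ≈ 0.896 V

Lower segment x·R_p = 4.882 MΩ; upper segment (1−x)·R_p = 31.02 MΩ.
(x·R_p) ‖ R_L = 4.774 MΩ.
V_out = 6.72 × 4.774/(31.02 + 4.774) = 0.8963 V.
(Unloaded: V_out = x·V_DC = 0.914 V.)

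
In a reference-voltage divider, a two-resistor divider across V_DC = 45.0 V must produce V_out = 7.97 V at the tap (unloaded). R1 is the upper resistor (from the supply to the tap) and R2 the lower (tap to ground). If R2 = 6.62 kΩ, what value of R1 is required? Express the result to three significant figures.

V_out/V_DC = R2/(R1+R2) = 0.1771.
So R1 = R2 · (V_DC/V_out − 1) = 6.62 × (45.0/7.97 − 1) = 6.62 × 4.646 = 30.76 kΩ.

R1 ≈ 30.8 kΩ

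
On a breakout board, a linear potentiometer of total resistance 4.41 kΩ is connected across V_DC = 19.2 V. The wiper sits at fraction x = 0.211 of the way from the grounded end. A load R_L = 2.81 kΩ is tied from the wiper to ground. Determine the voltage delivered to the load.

The pot divides into 3.479 kΩ above the wiper and 0.9305 kΩ below.
R_L loads the lower segment: effective lower R = 0.6990 kΩ.
Loaded-divider output: V_out = 19.2 × 0.1673 = 3.212 V.

V_out ≈ 3.21 V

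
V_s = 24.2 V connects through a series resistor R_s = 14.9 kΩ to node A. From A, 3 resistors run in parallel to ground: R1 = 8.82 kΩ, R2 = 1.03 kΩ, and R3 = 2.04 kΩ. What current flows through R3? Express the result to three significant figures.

Parallel bank: R_p = 1/(1/8.82 + 1/1.03 + 1/2.04) = 0.6351 kΩ.
V_A = 24.2 × 0.6351/15.54 = 0.9894 V.
Branch current I = V_A/R3 = 0.9894/2.04 = 0.4850 mA.
(Check via current divider: I_total = 1.558 mA; share G_k/ΣG = 0.3113 → same result.)

I ≈ 0.485 mA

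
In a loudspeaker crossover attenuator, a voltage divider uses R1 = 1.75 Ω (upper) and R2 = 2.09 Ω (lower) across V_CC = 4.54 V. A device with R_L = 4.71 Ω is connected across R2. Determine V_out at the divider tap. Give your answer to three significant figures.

First combine the lower leg with the load: R2 ‖ R_L = 1.448 Ω.
Voltage divider with the loaded lower leg: V_out = 4.54 × 1.448/(1.75 + 1.448) = 4.54 × 0.4527 = 2.055 V.

V_out ≈ 2.06 V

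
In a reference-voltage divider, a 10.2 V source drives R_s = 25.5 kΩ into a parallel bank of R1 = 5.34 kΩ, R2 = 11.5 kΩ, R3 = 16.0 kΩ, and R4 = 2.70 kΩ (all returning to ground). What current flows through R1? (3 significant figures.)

I ≈ 0.100 mA

Combine the parallel branches: R_p = (1/5.34 + 1/11.5 + 1/16.0 + 1/2.70)⁻¹ = 1.414 kΩ.
Node voltage V_A = V_CC · R_p/(R_s + R_p) = 10.2 × 0.05255 = 0.5360 V.
I(R1) = V_A / R1 = 0.5360/5.34 = 0.1004 mA.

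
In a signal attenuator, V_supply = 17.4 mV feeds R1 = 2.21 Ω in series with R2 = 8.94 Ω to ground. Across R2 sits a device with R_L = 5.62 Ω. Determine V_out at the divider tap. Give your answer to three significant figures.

R2 ‖ R_L = (8.94 × 5.62)/(8.94 + 5.62) = 3.451 Ω.
Voltage divider with the loaded lower leg: V_out = 17.4 × 3.451/(2.21 + 3.451) = 17.4 × 0.6096 = 10.61 mV.

V_out ≈ 10.6 mV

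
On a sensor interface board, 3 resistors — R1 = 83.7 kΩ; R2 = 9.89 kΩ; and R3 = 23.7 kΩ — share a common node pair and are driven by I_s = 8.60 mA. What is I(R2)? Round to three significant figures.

ΣG = 1/83.7 + 1/9.89 + 1/23.7 = 0.1553.
Current divider: I(R2) = I_s · G_k/ΣG = 8.60 × (0.1011/0.1553) = 8.60 × 0.6513 = 5.601 mA.

I ≈ 5.60 mA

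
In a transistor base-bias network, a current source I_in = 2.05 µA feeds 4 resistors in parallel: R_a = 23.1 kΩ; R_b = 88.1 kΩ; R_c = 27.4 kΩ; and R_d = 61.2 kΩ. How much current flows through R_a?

I ≈ 0.826 µA

ΣG = 1/23.1 + 1/88.1 + 1/27.4 + 1/61.2 = 0.1075.
Current divider: I(R_a) = I_in · G_k/ΣG = 2.05 × (0.04329/0.1075) = 2.05 × 0.4028 = 0.8257 µA.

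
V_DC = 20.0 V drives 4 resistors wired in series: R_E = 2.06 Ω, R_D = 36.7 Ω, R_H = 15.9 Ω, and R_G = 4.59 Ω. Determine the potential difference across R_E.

Series total: ΣR = 2.06 + 36.7 + 15.9 + 4.59 = 59.25 Ω.
By the voltage-divider rule, V = 20.0 × 2.060/59.25 = 0.6954 V.

V ≈ 0.695 V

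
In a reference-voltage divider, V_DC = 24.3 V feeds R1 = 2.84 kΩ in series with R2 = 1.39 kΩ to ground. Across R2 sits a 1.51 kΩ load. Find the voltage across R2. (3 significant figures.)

First combine the lower leg with the load: R2 ‖ R_L = 0.7238 kΩ.
Then V_out = V_DC · R2'/(R1 + R2') = 24.3 × 0.7238/3.564 = 4.935 V.
(Unloaded it would be 7.99 V; the load pulls it down.)

V_out ≈ 4.94 V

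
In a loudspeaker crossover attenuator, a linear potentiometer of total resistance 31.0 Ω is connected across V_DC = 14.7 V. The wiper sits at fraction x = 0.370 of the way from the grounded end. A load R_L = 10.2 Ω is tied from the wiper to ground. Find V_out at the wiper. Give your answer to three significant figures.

Split the track: R_lower = x·R_p = 11.47 Ω, R_upper = (1−x)·R_p = 19.53 Ω.
Lower segment in parallel with the load: 11.47 ‖ 10.2 = 5.399 Ω.
Then V_out = V_DC · 5.399/(19.53 + 5.399) = 3.184 V.
(Unloaded: V_out = x·V_DC = 5.44 V.)

V_out ≈ 3.18 V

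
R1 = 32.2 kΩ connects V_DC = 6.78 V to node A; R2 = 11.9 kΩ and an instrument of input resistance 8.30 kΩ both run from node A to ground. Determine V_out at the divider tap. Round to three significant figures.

V_out ≈ 0.894 V

First combine the lower leg with the load: R2 ‖ R_L = 4.890 kΩ.
Then V_out = V_DC · R2'/(R1 + R2') = 6.78 × 4.890/37.09 = 0.8938 V.
(Unloaded it would be 1.83 V; the load pulls it down.)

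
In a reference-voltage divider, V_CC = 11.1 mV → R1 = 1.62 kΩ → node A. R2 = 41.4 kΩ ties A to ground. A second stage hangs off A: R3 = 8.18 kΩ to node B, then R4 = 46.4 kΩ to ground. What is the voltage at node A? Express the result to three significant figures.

V_A ≈ 10.4 mV

Node A sees R2 in parallel with the series input of stage 2, R3 + R4 = 54.58 kΩ.
Effective lower resistance at A: R2 ‖ 54.58 = 23.54 kΩ.
So V_A = 11.1 × 0.9356 = 10.39 mV.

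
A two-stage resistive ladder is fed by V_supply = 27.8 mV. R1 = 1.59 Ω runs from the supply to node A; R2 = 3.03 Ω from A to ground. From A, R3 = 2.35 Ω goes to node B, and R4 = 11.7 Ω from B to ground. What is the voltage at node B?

Node A sees R2 in parallel with the series input of stage 2, R3 + R4 = 14.05 Ω.
R2 ‖ (R3+R4) = 2.492 Ω.
V_A = 27.8 × 2.492/(1.59 + 2.492) = 16.97 mV.
Stage 2 is unloaded, so V_B = V_A · R4/(R3+R4) = 16.97 × 11.7/14.05 = 14.13 mV.

V_B ≈ 14.1 mV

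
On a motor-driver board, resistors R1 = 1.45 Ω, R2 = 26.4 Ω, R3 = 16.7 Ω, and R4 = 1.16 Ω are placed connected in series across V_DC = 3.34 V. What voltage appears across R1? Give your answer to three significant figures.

V ≈ 0.106 V

Series total: ΣR = 1.45 + 26.4 + 16.7 + 1.16 = 45.71 Ω.
By the voltage-divider rule, V = 3.34 × 1.450/45.71 = 0.1060 V.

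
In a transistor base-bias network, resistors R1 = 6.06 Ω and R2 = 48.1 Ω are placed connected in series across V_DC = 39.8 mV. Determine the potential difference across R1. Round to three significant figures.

V ≈ 4.45 mV

ΣR = 6.06 + 48.1 = 54.16 Ω.
V = V_DC · R/ΣR = 39.8 × 0.1119 = 4.453 mV.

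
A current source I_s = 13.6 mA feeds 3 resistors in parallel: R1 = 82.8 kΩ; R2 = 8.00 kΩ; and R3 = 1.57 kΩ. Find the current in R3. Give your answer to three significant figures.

I ≈ 11.2 mA

ΣG = 1/82.8 + 1/8.00 + 1/1.57 = 0.7740.
Current divider: I(R3) = I_s · G_k/ΣG = 13.6 × (0.6369/0.7740) = 13.6 × 0.8229 = 11.19 mA.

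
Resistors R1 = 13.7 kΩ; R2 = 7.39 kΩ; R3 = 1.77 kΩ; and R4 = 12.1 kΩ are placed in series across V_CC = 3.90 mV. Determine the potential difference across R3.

V ≈ 0.197 mV

Total series resistance ΣR = 13.7 + 7.39 + 1.77 + 12.1 = 34.96 kΩ.
Voltage divider: V = V_CC · (1.770 / 34.96) = 3.90 × 0.05063 = 0.1975 mV.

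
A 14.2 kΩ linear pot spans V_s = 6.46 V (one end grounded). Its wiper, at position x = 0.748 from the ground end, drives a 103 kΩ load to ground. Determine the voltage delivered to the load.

Lower segment x·R_p = 10.62 kΩ; upper segment (1−x)·R_p = 3.578 kΩ.
(x·R_p) ‖ R_L = 9.629 kΩ.
Then V_out = V_s · 9.629/(3.578 + 9.629) = 4.710 V.

V_out ≈ 4.71 V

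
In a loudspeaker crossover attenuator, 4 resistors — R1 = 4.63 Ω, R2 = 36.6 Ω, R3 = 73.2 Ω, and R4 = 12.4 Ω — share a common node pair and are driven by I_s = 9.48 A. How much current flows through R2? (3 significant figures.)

I ≈ 0.767 A

Total conductance ΣG = 1/4.63 + 1/36.6 + 1/73.2 + 1/12.4 = 0.3376 (units of 1/Ω).
Current divider: I(R2) = I_s · G_k/ΣG = 9.48 × (0.02732/0.3376) = 9.48 × 0.08093 = 0.7672 A.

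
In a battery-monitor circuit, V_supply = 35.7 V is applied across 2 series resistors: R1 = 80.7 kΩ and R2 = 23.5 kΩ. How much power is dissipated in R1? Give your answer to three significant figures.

ΣR = 104.2 kΩ → I = 35.7/104.2 = 0.3426 mA.
V(R1) = I·R = 27.65 V; P = V·I = 27.65 × 0.3426 = 9.473 mW.

P ≈ 9.47 mW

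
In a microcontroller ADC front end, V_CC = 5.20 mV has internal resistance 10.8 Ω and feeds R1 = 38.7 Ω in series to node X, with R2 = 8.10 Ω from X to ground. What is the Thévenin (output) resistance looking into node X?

R1' = 10.8 + 38.7 = 49.50 Ω (source resistance + R1).
Looking into X with the source shorted: R_th = R1'·R2/(R1'+R2) = 49.50 × 8.10/57.60 = 6.961 Ω.

R_th ≈ 6.96 Ω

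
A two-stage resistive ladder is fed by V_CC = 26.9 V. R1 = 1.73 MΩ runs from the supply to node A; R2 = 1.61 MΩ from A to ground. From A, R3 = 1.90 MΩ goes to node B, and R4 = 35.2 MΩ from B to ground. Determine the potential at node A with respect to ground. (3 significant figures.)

V_A ≈ 12.7 V

Node A sees R2 in parallel with the series input of stage 2, R3 + R4 = 37.10 MΩ.
Effective lower resistance at A: R2 ‖ 37.10 = 1.543 MΩ.
V_A = 26.9 × 1.543/(1.73 + 1.543) = 12.68 V.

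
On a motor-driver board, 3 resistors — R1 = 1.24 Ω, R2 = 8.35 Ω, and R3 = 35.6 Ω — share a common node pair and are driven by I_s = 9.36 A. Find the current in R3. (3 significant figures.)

I ≈ 0.276 A

Conductances: ΣG = 1/1.24 + 1/8.35 + 1/35.6 = 0.9543 (1/Ω).
By the current-divider rule, I = I_s · G_k/ΣG = 9.36 × 0.02944 = 0.2755 A.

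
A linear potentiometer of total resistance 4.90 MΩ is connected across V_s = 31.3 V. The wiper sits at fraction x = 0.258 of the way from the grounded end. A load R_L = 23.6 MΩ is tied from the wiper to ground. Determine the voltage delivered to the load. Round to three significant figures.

V_out ≈ 7.77 V

Lower segment x·R_p = 1.264 MΩ; upper segment (1−x)·R_p = 3.636 MΩ.
(x·R_p) ‖ R_L = 1.200 MΩ.
V_out = 31.3 × 1.200/(3.636 + 1.200) = 7.767 V.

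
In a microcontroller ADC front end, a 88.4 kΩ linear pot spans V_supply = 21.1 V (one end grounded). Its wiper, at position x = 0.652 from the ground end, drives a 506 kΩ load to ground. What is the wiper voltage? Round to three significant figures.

Lower segment x·R_p = 57.64 kΩ; upper segment (1−x)·R_p = 30.76 kΩ.
R_L loads the lower segment: effective lower R = 51.74 kΩ.
Then V_out = V_supply · 51.74/(30.76 + 51.74) = 13.23 V.
(Unloaded: V_out = x·V_supply = 13.8 V.)

V_out ≈ 13.2 V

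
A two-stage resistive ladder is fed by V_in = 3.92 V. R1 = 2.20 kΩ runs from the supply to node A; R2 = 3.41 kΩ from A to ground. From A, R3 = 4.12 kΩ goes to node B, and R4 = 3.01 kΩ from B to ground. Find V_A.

V_A ≈ 2.01 V

Looking into the second stage from A: R3 + R4 = 7.130 kΩ appears in parallel with R2.
R2 ‖ (R3+R4) = 2.307 kΩ.
First divider: V_A = V_in · 2.307/(2.20 + 2.307) = 2.006 V.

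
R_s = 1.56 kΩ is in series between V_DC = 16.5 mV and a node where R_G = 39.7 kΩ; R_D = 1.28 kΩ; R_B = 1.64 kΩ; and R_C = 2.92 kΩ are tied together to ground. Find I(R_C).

I ≈ 1.51 µA

Parallel bank: R_p = 1/(1/39.7 + 1/1.28 + 1/1.64 + 1/2.92) = 0.5686 kΩ.
Node voltage V_A = V_DC · R_p/(R_s + R_p) = 16.5 × 0.2671 = 4.408 mV.
I(R_C) = V_A / R_C = 4.408/2.92 = 1.509 µA.
(Equivalently: I_total = 7.752 µA, then current-divider fraction G_k/ΣG = 0.1947.)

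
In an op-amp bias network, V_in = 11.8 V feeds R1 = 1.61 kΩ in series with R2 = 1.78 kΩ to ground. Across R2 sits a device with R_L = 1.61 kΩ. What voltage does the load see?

R2 ‖ R_L = (1.78 × 1.61)/(1.78 + 1.61) = 0.8454 kΩ.
Voltage divider with the loaded lower leg: V_out = 11.8 × 0.8454/(1.61 + 0.8454) = 11.8 × 0.3443 = 4.063 V.

V_out ≈ 4.06 V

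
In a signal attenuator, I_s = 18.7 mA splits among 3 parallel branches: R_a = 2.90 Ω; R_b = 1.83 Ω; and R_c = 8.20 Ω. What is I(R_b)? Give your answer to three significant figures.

I ≈ 10.1 mA

Total conductance ΣG = 1/2.90 + 1/1.83 + 1/8.20 = 1.013 (units of 1/Ω).
By the current-divider rule, I = I_s · G_k/ΣG = 18.7 × 0.5393 = 10.09 mA.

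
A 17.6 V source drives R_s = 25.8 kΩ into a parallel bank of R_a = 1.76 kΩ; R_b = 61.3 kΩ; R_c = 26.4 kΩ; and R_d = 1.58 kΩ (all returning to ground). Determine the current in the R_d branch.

I ≈ 0.334 mA

Equivalent of the parallel group: R_p = 0.7966 kΩ.
Node voltage V_A = V_CC · R_p/(R_s + R_p) = 17.6 × 0.02995 = 0.5272 V.
Branch current I = V_A/R_d = 0.5272/1.58 = 0.3336 mA.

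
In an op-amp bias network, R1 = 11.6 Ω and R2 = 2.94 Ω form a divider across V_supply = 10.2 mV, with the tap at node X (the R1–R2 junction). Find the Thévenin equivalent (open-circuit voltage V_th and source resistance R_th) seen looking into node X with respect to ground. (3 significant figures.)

V_th is the unloaded tap voltage: V_supply · R2/(R1+R2) = 10.2 × 0.2022 = 2.062 mV.
Looking into X with the source shorted: R_th = R1·R2/(R1+R2) = 11.60 × 2.94/14.54 = 2.346 Ω.

V_th ≈ 2.06 mV, R_th ≈ 2.35 Ω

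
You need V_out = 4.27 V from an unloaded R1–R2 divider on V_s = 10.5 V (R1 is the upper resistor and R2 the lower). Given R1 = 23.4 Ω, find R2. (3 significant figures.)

R2 ≈ 16.0 Ω

V_out/V_s = R2/(R1+R2) = 0.4067.
Rearranging, R2 = R1·k/(1−k) = 23.4 × 0.6854 = 16.04 Ω.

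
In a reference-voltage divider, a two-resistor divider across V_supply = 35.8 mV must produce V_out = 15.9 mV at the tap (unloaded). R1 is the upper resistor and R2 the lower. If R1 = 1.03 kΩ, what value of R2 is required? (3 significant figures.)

V_out/V_supply = R2/(R1+R2) = 0.4441.
R2 = R1 · 0.4441/(1 − 0.4441) = 0.8230 kΩ.

R2 ≈ 0.823 kΩ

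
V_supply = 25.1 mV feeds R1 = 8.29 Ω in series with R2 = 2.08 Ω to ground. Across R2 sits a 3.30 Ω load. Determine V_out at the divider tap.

The load sits in parallel with R2, giving an effective lower resistance R2' = R2·R_L/(R2+R_L) = 1.276 Ω.
Then V_out = V_supply · R2'/(R1 + R2') = 25.1 × 1.276/9.566 = 3.348 mV.

V_out ≈ 3.35 mV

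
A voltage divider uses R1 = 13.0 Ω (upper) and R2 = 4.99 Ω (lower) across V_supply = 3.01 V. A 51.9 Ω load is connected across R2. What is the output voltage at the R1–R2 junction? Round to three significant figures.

V_out ≈ 0.781 V

First combine the lower leg with the load: R2 ‖ R_L = 4.552 Ω.
Now apply the divider: V_out = 3.01 × 0.2594 = 0.7807 V.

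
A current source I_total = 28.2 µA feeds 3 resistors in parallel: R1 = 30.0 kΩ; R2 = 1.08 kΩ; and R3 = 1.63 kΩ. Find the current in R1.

I ≈ 0.598 µA

Total conductance ΣG = 1/30.0 + 1/1.08 + 1/1.63 = 1.573 (units of 1/kΩ).
By the current-divider rule, I = I_total · G_k/ΣG = 28.2 × 0.02119 = 0.5977 µA.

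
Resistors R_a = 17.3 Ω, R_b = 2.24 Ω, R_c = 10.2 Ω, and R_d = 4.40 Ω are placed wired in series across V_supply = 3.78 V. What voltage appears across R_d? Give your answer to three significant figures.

Series total: ΣR = 17.3 + 2.24 + 10.2 + 4.40 = 34.14 Ω.
V = V_supply · R/ΣR = 3.78 × 0.1289 = 0.4872 V.

V ≈ 0.487 V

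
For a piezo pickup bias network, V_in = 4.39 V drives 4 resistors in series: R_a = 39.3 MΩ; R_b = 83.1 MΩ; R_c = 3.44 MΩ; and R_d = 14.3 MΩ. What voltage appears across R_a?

V ≈ 1.23 V

ΣR = 39.3 + 83.1 + 3.44 + 14.3 = 140.1 MΩ.
Voltage divider: V = V_in · (39.30 / 140.1) = 4.39 × 0.2804 = 1.231 V.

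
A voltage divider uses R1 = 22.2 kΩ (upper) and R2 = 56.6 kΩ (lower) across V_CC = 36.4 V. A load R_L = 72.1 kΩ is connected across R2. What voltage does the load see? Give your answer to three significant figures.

V_out ≈ 21.4 V

The load sits in parallel with R2, giving an effective lower resistance R2' = R2·R_L/(R2+R_L) = 31.71 kΩ.
Voltage divider with the loaded lower leg: V_out = 36.4 × 31.71/(22.2 + 31.71) = 36.4 × 0.5882 = 21.41 V.
(Unloaded it would be 26.1 V; the load pulls it down.)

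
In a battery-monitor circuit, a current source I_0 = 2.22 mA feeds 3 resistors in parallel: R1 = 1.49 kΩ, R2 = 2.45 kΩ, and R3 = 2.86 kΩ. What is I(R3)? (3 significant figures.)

I ≈ 0.543 mA

Total conductance ΣG = 1/1.49 + 1/2.45 + 1/2.86 = 1.429 (units of 1/kΩ).
By the current-divider rule, I = I_0 · G_k/ΣG = 2.22 × 0.2447 = 0.5432 mA.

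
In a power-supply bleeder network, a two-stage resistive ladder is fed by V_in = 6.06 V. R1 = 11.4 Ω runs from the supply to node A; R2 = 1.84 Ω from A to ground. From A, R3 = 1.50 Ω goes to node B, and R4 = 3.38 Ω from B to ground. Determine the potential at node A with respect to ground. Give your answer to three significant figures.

V_A ≈ 0.636 V

The second stage (R3 + R4 = 4.880 Ω) loads node A in parallel with R2.
Effective lower resistance at A: R2 ‖ 4.880 = 1.336 Ω.
First divider: V_A = V_in · 1.336/(11.4 + 1.336) = 0.6358 V.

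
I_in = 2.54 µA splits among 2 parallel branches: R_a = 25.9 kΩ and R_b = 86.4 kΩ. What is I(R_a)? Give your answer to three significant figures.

For two parallel branches, I_k = I_in · (other R)/(sum of R).
So I = 2.54 × 86.4/112.3 = 1.954 µA.

I ≈ 1.95 µA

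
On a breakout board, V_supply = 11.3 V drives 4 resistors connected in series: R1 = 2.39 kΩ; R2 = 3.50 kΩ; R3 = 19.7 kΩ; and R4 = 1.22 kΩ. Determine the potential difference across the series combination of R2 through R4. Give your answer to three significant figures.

V ≈ 10.3 V

ΣR = 2.39 + 3.50 + 19.7 + 1.22 = 26.81 kΩ.
R_{R2..R4} = 3.50 + 19.7 + 1.22 = 24.42 kΩ.
By the voltage-divider rule, V = 11.3 × 24.42/26.81 = 10.29 V.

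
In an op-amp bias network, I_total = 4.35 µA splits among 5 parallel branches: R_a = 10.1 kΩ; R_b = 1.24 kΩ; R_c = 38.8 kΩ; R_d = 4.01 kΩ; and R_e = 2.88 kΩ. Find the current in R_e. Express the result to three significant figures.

ΣG = 1/10.1 + 1/1.24 + 1/38.8 + 1/4.01 + 1/2.88 = 1.528.
By the current-divider rule, I = I_total · G_k/ΣG = 4.35 × 0.2273 = 0.9886 µA.

I ≈ 0.989 µA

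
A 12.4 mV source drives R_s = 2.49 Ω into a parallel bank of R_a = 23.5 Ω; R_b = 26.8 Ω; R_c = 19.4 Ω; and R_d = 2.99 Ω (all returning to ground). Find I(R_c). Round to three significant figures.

Equivalent of the parallel group: R_p = 2.147 Ω.
V_A = 12.4 × 2.147/4.637 = 5.741 mV.
Branch current I = V_A/R_c = 5.741/19.4 = 0.2959 mA.

I ≈ 0.296 mA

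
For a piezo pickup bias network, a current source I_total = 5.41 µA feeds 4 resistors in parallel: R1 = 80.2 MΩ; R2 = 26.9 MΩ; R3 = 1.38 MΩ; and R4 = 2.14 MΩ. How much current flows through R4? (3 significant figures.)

Conductances: ΣG = 1/80.2 + 1/26.9 + 1/1.38 + 1/2.14 = 1.242 (1/MΩ).
Current divider: I(R4) = I_total · G_k/ΣG = 5.41 × (0.4673/1.242) = 5.41 × 0.3764 = 2.036 µA.

I ≈ 2.04 µA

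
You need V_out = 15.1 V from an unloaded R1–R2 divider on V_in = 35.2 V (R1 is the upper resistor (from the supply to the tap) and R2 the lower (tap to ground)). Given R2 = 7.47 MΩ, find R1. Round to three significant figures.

R1 ≈ 9.94 MΩ

The divider ratio is R2/(R1+R2) = 15.1/35.2 = 0.4290.
Rearranging, R1 = R2·(1−k)/k = 7.47 × 1.331 = 9.944 MΩ.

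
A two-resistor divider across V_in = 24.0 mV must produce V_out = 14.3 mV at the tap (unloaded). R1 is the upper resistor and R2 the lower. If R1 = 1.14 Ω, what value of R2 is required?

R2 ≈ 1.68 Ω

V_out/V_in = R2/(R1+R2) = 0.5958.
So R2 = R1 · V_out/(V_in − V_out) = 1.14 × 14.3/(24.0 − 14.3) = 1.14 × 1.474 = 1.681 Ω.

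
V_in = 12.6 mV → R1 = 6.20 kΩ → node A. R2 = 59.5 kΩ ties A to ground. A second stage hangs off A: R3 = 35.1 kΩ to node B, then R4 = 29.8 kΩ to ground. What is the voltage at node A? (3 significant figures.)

V_A ≈ 10.5 mV

Node A sees R2 in parallel with the series input of stage 2, R3 + R4 = 64.90 kΩ.
R2 ‖ (R3+R4) = 31.04 kΩ.
So V_A = 12.6 × 0.8335 = 10.50 mV.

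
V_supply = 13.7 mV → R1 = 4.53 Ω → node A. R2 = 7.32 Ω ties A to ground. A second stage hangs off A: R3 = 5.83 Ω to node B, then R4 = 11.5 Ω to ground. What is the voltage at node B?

V_B ≈ 4.84 mV

Node A sees R2 in parallel with the series input of stage 2, R3 + R4 = 17.33 Ω.
Effective lower resistance at A: R2 ‖ 17.33 = 5.146 Ω.
First divider: V_A = V_supply · 5.146/(4.53 + 5.146) = 7.286 mV.
V_B = V_A × 0.6636 = 4.835 mV.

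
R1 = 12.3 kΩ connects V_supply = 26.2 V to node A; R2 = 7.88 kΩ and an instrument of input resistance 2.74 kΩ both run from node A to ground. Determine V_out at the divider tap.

The load sits in parallel with R2, giving an effective lower resistance R2' = R2·R_L/(R2+R_L) = 2.033 kΩ.
Voltage divider with the loaded lower leg: V_out = 26.2 × 2.033/(12.3 + 2.033) = 26.2 × 0.1418 = 3.716 V.

V_out ≈ 3.72 V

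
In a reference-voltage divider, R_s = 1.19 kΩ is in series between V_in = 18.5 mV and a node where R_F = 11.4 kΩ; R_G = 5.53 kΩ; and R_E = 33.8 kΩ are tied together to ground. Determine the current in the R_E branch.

Equivalent of the parallel group: R_p = 3.354 kΩ.
Node voltage V_A = V_in · R_p/(R_s + R_p) = 18.5 × 0.7381 = 13.66 mV.
I(R_E) = V_A / R_E = 13.66/33.8 = 0.4040 µA.
(Equivalently: I_total = 4.071 µA, then current-divider fraction G_k/ΣG = 0.09924.)

I ≈ 0.404 µA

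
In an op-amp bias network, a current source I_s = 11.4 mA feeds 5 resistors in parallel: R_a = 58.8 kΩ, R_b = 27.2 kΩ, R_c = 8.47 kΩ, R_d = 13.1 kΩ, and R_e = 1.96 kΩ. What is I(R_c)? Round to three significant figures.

Conductances: ΣG = 1/58.8 + 1/27.2 + 1/8.47 + 1/13.1 + 1/1.96 = 0.7584 (1/kΩ).
By the current-divider rule, I = I_s · G_k/ΣG = 11.4 × 0.1557 = 1.775 mA.

I ≈ 1.77 mA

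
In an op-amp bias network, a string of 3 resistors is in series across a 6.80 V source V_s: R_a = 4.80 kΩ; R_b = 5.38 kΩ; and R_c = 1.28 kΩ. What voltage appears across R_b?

Series total: ΣR = 4.80 + 5.38 + 1.28 = 11.46 kΩ.
Voltage divider: V = V_s · (5.380 / 11.46) = 6.80 × 0.4695 = 3.192 V.

V ≈ 3.19 V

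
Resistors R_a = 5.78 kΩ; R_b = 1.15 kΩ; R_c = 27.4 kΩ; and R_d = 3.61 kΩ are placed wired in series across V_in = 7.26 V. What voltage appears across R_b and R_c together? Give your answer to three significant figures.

V ≈ 5.46 V

Total series resistance ΣR = 5.78 + 1.15 + 27.4 + 3.61 = 37.94 kΩ.
R_{R_b..R_c} = 1.15 + 27.4 = 28.55 kΩ.
By the voltage-divider rule, V = 7.26 × 28.55/37.94 = 5.463 V.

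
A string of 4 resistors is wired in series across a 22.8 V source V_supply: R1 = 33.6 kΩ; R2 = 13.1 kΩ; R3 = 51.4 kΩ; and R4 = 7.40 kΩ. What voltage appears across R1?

Total series resistance ΣR = 33.6 + 13.1 + 51.4 + 7.40 = 105.5 kΩ.
By the voltage-divider rule, V = 22.8 × 33.60/105.5 = 7.261 V.

V ≈ 7.26 V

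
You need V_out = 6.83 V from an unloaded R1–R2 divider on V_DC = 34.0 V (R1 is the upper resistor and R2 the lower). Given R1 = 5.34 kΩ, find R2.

R2 ≈ 1.34 kΩ

Required fraction k = V_out/V_DC = 0.2009.
Rearranging, R2 = R1·k/(1−k) = 5.34 × 0.2514 = 1.342 kΩ.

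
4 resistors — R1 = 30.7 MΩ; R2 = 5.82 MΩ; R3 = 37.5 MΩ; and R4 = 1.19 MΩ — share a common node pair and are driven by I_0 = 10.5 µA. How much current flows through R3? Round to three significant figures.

Total conductance ΣG = 1/30.7 + 1/5.82 + 1/37.5 + 1/1.19 = 1.071 (units of 1/MΩ).
R3 takes the fraction G_k/ΣG = 0.02667/1.071 = 0.02489, so I = 10.5 × 0.02489 = 0.2613 µA.

I ≈ 0.261 µA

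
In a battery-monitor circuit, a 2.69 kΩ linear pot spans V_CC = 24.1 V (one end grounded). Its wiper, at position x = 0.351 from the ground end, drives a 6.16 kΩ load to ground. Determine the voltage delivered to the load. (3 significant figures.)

V_out ≈ 7.69 V

The pot divides into 1.746 kΩ above the wiper and 0.9442 kΩ below.
R_L loads the lower segment: effective lower R = 0.8187 kΩ.
V_out = 24.1 × 0.8187/(1.746 + 0.8187) = 7.694 V.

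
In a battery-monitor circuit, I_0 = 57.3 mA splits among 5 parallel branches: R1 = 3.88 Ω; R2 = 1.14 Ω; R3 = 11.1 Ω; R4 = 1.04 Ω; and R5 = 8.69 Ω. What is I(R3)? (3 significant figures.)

ΣG = 1/3.88 + 1/1.14 + 1/11.1 + 1/1.04 + 1/8.69 = 2.302.
By the current-divider rule, I = I_0 · G_k/ΣG = 57.3 × 0.03914 = 2.243 mA.

I ≈ 2.24 mA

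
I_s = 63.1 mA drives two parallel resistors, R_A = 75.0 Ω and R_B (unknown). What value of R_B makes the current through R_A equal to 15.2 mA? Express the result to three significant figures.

R_B ≈ 23.8 Ω

In a two-way split, I_A/I_s = R_B/(R_A + R_B).
With f = 0.2409, R_B = R_A · f/(1−f) = 75.0 × 0.3173 = 23.80 Ω.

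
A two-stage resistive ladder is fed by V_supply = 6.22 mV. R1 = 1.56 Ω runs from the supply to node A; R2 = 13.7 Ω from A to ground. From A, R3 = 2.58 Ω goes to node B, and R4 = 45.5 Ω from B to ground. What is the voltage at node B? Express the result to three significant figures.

Looking into the second stage from A: R3 + R4 = 48.08 Ω appears in parallel with R2.
Effective lower resistance at A: R2 ‖ 48.08 = 10.66 Ω.
So V_A = 6.22 × 0.8724 = 5.426 mV.
Then the unloaded second divider: V_B = V_A × R4/(R3+R4) = 5.426 × 0.9463 = 5.135 mV.

V_B ≈ 5.13 mV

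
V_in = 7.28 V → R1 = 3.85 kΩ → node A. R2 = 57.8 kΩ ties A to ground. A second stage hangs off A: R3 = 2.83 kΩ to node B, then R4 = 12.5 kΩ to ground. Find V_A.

V_A ≈ 5.52 V

Node A sees R2 in parallel with the series input of stage 2, R3 + R4 = 15.33 kΩ.
Effective lower resistance at A: R2 ‖ 15.33 = 12.12 kΩ.
V_A = 7.28 × 12.12/(3.85 + 12.12) = 5.525 V.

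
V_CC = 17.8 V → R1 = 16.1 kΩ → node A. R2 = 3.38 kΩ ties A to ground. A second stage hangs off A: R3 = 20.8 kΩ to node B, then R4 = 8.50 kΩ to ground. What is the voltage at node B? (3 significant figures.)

V_B ≈ 0.818 V

Looking into the second stage from A: R3 + R4 = 29.30 kΩ appears in parallel with R2.
R2 ‖ (R3+R4) = 3.030 kΩ.
V_A = 17.8 × 3.030/(16.1 + 3.030) = 2.820 V.
Stage 2 is unloaded, so V_B = V_A · R4/(R3+R4) = 2.820 × 8.50/29.30 = 0.8180 V.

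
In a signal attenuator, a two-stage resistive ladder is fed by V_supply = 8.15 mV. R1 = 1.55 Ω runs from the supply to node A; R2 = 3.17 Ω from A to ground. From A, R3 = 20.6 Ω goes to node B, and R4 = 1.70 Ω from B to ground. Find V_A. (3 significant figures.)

V_A ≈ 5.23 mV

The second stage (R3 + R4 = 22.30 Ω) loads node A in parallel with R2.
Effective lower resistance at A: R2 ‖ 22.30 = 2.775 Ω.
V_A = 8.15 × 2.775/(1.55 + 2.775) = 5.230 mV.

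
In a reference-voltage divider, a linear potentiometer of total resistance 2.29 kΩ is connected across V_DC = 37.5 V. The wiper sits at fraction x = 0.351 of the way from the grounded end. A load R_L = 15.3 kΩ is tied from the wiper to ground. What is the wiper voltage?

V_out ≈ 12.7 V

Lower segment x·R_p = 0.8038 kΩ; upper segment (1−x)·R_p = 1.486 kΩ.
Lower segment in parallel with the load: 0.8038 ‖ 15.3 = 0.7637 kΩ.
V_out = 37.5 × 0.7637/(1.486 + 0.7637) = 12.73 V.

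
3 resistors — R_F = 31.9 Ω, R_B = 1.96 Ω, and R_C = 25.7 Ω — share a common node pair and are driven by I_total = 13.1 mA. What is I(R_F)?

I ≈ 0.707 mA

Conductances: ΣG = 1/31.9 + 1/1.96 + 1/25.7 = 0.5805 (1/Ω).
Current divider: I(R_F) = I_total · G_k/ΣG = 13.1 × (0.03135/0.5805) = 13.1 × 0.05401 = 0.7075 mA.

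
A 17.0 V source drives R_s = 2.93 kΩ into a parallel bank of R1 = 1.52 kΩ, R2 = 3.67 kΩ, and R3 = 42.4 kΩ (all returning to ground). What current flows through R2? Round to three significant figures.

I ≈ 1.22 mA

Combine the parallel branches: R_p = (1/1.52 + 1/3.67 + 1/42.4)⁻¹ = 1.048 kΩ.
V_A = 17.0 × 1.048/3.978 = 4.479 V.
Branch current I = V_A/R2 = 4.479/3.67 = 1.221 mA.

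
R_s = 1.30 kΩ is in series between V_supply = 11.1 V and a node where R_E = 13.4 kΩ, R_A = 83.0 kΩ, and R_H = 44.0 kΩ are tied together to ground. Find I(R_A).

I ≈ 0.117 mA

Equivalent of the parallel group: R_p = 9.141 kΩ.
V_A by voltage divider: V_A = 11.1 × 9.141/(1.30 + 9.141) = 9.718 V.
Branch current I = V_A/R_A = 9.718/83.0 = 0.1171 mA.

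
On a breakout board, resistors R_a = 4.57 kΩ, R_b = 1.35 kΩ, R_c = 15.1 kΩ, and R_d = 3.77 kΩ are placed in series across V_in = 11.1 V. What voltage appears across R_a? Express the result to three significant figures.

Series total: ΣR = 4.57 + 1.35 + 15.1 + 3.77 = 24.79 kΩ.
By the voltage-divider rule, V = 11.1 × 4.570/24.79 = 2.046 V.

V ≈ 2.05 V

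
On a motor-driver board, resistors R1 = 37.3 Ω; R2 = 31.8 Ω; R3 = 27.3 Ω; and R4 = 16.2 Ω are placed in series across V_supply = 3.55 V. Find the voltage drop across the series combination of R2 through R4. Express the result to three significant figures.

V ≈ 2.37 V

Series total: ΣR = 37.3 + 31.8 + 27.3 + 16.2 = 112.6 Ω.
R_{R2..R4} = 31.8 + 27.3 + 16.2 = 75.30 Ω.
By the voltage-divider rule, V = 3.55 × 75.30/112.6 = 2.374 V.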